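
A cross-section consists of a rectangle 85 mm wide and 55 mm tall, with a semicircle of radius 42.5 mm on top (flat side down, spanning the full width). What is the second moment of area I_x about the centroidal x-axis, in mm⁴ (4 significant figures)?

Break the section into simple shapes (no overlaps), measuring from the bottom-left corner of the bounding box.
Rectangular body: 85 × 55, A = 4 675 mm², y = 27.5 mm, Ī = 1 178 490 mm⁴.
Semicircular cap: semicircle r = 42.5, A = 2837.25 mm², y = 73.0376 mm, Ī = 358 086 mm⁴.
Centroid: ȳ = ΣA·y / ΣA = 44.6988 mm.
Transfer each piece to the centroidal x-axis using Ī + A·d² with d = y − 44.6988:
  rectangular body: d = -17.1988 mm → contributes +2 561 344 mm⁴
  semicircular cap: d = 28.3388 mm → contributes +2 636 646 mm⁴
Total I = 5 197 990 mm⁴.

I_x ≈ 5.198 × 10⁶ mm⁴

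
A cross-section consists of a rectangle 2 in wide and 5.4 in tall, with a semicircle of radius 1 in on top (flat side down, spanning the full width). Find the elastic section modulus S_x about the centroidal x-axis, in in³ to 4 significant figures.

Decompose the section into non-overlapping parts with the origin at the bottom-left of its bounding rectangle.
Rectangular body: 2 × 5.4, A = 10.8 in², y = 2.7 in, Ī = 26.244 in⁴.
Semicircular cap: semicircle r = 1, A = 1.5708 in², y = 5.82441 in, Ī = 0.109757 in⁴.
Centroid: ȳ = ΣA·y / ΣA = 3.09673 in.
Transfer each piece to the centroidal x-axis using Ī + A·d² with d = y − 3.09673:
  rectangular body: d = -0.396726 in → contributes +27.9438 in⁴
  semicircular cap: d = 2.72769 in → contributes +11.7969 in⁴
Total I = 39.7407 in⁴.
Extreme fibre distance c = 3.30327 in; S = I/c = 12.0307 in³.

S_x ≈ 12.03 in³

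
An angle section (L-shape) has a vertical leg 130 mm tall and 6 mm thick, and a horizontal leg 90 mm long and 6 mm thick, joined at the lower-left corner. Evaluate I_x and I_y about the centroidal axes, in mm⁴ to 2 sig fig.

Split into non-overlapping primitives; take the origin at the lower-left of the bounding box.
Vertical leg: 6 × 130, A = 780 mm², y = 65 mm, Ī = 1 098 500 mm⁴.
Horizontal leg (remainder): 84 × 6, A = 504 mm², y = 3 mm, Ī = 1 512 mm⁴.
Centroid: ȳ = ΣA·y / ΣA = 40.66 mm.
Transfer each piece to the centroidal x-axis using Ī + A·d² with d = y − 40.66:
  vertical leg: d = 24.34 mm → contributes +1 560 465 mm⁴
  horizontal leg (remainder): d = -37.66 mm → contributes +716 458 mm⁴
Total I = 2 276 923 mm⁴.
For the y-axis: x̄ = 20.66 mm.
Repeating about the centroidal y-axis gives I_y = 918 683 mm⁴.

I_x ≈ 2.3 × 10⁶ mm⁴, I_y ≈ 9.2 × 10⁵ mm⁴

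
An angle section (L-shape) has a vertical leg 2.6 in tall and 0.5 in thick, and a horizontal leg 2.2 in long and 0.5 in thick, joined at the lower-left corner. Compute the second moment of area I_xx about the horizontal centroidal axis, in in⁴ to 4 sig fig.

Decompose the section into non-overlapping parts with the origin at the bottom-left of its bounding rectangle.
Vertical leg: 0.5 × 2.6, A = 1.3 in², y = 1.3 in, Ī = 0.732333 in⁴.
Horizontal leg (remainder): 1.7 × 0.5, A = 0.85 in², y = 0.25 in, Ī = 0.0177083 in⁴.
Centroid: ȳ = ΣA·y / ΣA = 0.884884 in.
Transfer each piece to the horizontal centroidal axis using Ī + A·d² with d = y − 0.884884:
  vertical leg: d = 0.415116 in → contributes +0.956351 in⁴
  horizontal leg (remainder): d = -0.634884 in → contributes +0.360324 in⁴
Total I = 1.31668 in⁴.

I_xx ≈ 1.317 in⁴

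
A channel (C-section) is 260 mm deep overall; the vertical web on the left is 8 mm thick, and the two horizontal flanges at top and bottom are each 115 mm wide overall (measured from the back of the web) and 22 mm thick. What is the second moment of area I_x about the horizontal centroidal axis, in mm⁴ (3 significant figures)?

Break the section into simple shapes (no overlaps), measuring from the bottom-left corner of the bounding box.
Web: 8 × 260, A = 2 080 mm², y = 130 mm, Ī = 11 717 333 mm⁴.
Top flange (beyond web): 107 × 22, A = 2 354 mm², y = 249 mm, Ī = 94 945 mm⁴.
Bottom flange (beyond web): 107 × 22, A = 2 354 mm², y = 11 mm, Ī = 94 945 mm⁴.
By symmetry the centroid is at mid-height, ȳ = 130 mm.
Transfer each piece to the horizontal centroidal axis using Ī + A·d² with d = y − 130:
  web: d = 0 mm → contributes +11 717 333 mm⁴
  top flange (beyond web): d = 119 mm → contributes +33 429 939 mm⁴
  bottom flange (beyond web): d = -119 mm → contributes +33 429 939 mm⁴
Total I = 78 577 211 mm⁴.

I_x ≈ 7.86 × 10⁷ mm⁴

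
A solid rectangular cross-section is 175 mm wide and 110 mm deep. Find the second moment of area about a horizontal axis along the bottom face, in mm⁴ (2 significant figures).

The section: 175 × 110, A = 19 250 mm², y = 55 mm, Ī = 19 410 417 mm⁴.
Transfer it to the bottom edge using Ī + A·d² with d = y − 0:
  the section: d = 55 mm → contributes +77 641 667 mm⁴
Total I = 77 641 667 mm⁴.

I_base ≈ 7.8 × 10⁷ mm⁴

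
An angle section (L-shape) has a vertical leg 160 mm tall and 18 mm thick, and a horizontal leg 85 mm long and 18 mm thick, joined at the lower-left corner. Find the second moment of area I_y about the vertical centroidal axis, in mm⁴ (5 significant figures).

Treat the section as a set of non-overlapping primitives; coordinates are from the bounding-box lower-left.
Vertical leg: 18 × 160, A = 2 880 mm², x = 9 mm, Ī = 77 760 mm⁴.
Horizontal leg (remainder): 67 × 18, A = 1 206 mm², x = 51.5 mm, Ī = 451144.5 mm⁴.
Centroid: x̄ = ΣA·x / ΣA = 21.54405 mm.
Transfer each piece to the vertical centroidal axis using Ī + A·d² with d = x − 21.54405:
  vertical leg: d = -12.54405 mm → contributes +530937.4 mm⁴
  horizontal leg (remainder): d = 29.95595 mm → contributes +1 533 359 mm⁴
Total I = 2 064 297 mm⁴.

I_y ≈ 2.0643 × 10⁶ mm⁴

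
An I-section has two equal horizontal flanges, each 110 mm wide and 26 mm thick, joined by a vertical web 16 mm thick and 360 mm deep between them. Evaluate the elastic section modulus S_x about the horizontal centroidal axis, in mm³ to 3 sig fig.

Split into non-overlapping primitives; take the origin at the lower-left of the bounding box.
Bottom flange: 110 × 26, A = 2 860 mm², y = 13 mm, Ī = 161 113 mm⁴.
Web: 16 × 360, A = 5 760 mm², y = 206 mm, Ī = 62 208 000 mm⁴.
Top flange: 110 × 26, A = 2 860 mm², y = 399 mm, Ī = 161 113 mm⁴.
By symmetry the centroid is at mid-height, ȳ = 206 mm.
Transfer each piece to the horizontal centroidal axis using Ī + A·d² with d = y − 206:
  bottom flange: d = -193 mm → contributes +106 693 253 mm⁴
  web: d = 0 mm → contributes +62 208 000 mm⁴
  top flange: d = 193 mm → contributes +106 693 253 mm⁴
Total I = 275 594 507 mm⁴.
Extreme fibre distance c = 206 mm; S = I/c = 1 337 837 mm³.

S_x ≈ 1.34 × 10⁶ mm³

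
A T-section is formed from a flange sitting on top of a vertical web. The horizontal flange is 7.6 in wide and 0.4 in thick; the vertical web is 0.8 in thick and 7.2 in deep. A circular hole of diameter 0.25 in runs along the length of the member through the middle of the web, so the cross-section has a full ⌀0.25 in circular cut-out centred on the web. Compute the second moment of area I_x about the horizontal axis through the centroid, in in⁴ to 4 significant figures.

I_x ≈ 53.57 in⁴

Treat the section as a set of non-overlapping primitives; coordinates are from the bounding-box lower-left.
Flange: 7.6 × 0.4, A = 3.04 in², y = 7.4 in, Ī = 0.0405333 in⁴.
Web: 0.8 × 7.2, A = 5.76 in², y = 3.6 in, Ī = 24.8832 in⁴.
Hole (subtracted): ⌀0.25, A = 0.0490874 in², y = 3.6 in, Ī = 0.000191748 in⁴.
Centroid: ȳ = ΣA·y / ΣA = 4.92009 in.
Transfer each piece to the horizontal axis through the centroid using Ī + A·d² with d = y − 4.92009:
  flange: d = 2.47991 in → contributes +18.7364 in⁴
  web: d = -1.32009 in → contributes +34.9208 in⁴
  hole: d = -1.32009 in → contributes −0.0857334 in⁴
Total I = 53.5715 in⁴.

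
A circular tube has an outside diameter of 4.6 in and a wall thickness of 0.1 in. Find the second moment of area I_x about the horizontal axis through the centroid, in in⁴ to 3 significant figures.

Break the section into simple shapes (no overlaps), measuring from the bottom-left corner of the bounding box.
Outer circle: ⌀4.6, A = 16.619 in², y = 2.3 in, Ī = 21.979 in⁴.
Bore (subtracted): ⌀4.4, A = 15.205 in², y = 2.3 in, Ī = 18.398 in⁴.
By symmetry the centroid is at mid-height, ȳ = 2.3 in.
All pieces are centred on the horizontal axis through the centroid, so I = ΣĪ (holes subtracted) = 3.5802 in⁴.

I_x ≈ 3.58 in⁴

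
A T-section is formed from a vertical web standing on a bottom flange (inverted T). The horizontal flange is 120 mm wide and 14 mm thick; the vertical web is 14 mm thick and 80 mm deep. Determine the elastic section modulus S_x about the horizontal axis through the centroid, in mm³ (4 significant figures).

Split into non-overlapping primitives; take the origin at the lower-left of the bounding box.
Flange: 120 × 14, A = 1 680 mm², y = 7 mm, Ī = 27 440 mm⁴.
Web: 14 × 80, A = 1 120 mm², y = 54 mm, Ī = 597 333 mm⁴.
Centroid: ȳ = ΣA·y / ΣA = 25.8 mm.
Transfer each piece to the horizontal axis through the centroid using Ī + A·d² with d = y − 25.8:
  flange: d = -18.8 mm → contributes +621 219 mm⁴
  web: d = 28.2 mm → contributes +1 488 002 mm⁴
Total I = 2 109 221 mm⁴.
Extreme fibre distance c = 68.2 mm; S = I/c = 30 927 mm³.

S_x ≈ 3.093 × 10⁴ mm³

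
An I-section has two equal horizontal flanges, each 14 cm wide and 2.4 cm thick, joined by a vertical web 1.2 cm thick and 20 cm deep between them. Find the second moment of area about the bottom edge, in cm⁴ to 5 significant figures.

Break the section into simple shapes (no overlaps), measuring from the bottom-left corner of the bounding box.
Bottom flange: 14 × 2.4, A = 33.6 cm², y = 1.2 cm, Ī = 16.128 cm⁴.
Web: 1.2 × 20, A = 24 cm², y = 12.4 cm, Ī = 800 cm⁴.
Top flange: 14 × 2.4, A = 33.6 cm², y = 23.6 cm, Ī = 16.128 cm⁴.
Transfer each piece to a horizontal axis along the bottom face using Ī + A·d² with d = y − 0:
  bottom flange: d = 1.2 cm → contributes +64.512 cm⁴
  web: d = 12.4 cm → contributes +4490.24 cm⁴
  top flange: d = 23.6 cm → contributes +18729.98 cm⁴
Total I = 23284.74 cm⁴.

I_base ≈ 2.3285 × 10⁴ cm⁴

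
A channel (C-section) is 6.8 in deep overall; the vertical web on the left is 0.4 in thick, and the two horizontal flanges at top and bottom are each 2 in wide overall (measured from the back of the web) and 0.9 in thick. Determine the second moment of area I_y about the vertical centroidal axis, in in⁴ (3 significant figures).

Break the section into simple shapes (no overlaps), measuring from the bottom-left corner of the bounding box.
Web: 0.4 × 6.8, A = 2.72 in², x = 0.2 in, Ī = 0.036267 in⁴.
Top flange (beyond web): 1.6 × 0.9, A = 1.44 in², x = 1.2 in, Ī = 0.3072 in⁴.
Bottom flange (beyond web): 1.6 × 0.9, A = 1.44 in², x = 1.2 in, Ī = 0.3072 in⁴.
Centroid: x̄ = ΣA·x / ΣA = 0.71429 in.
Transfer each piece to the vertical centroidal axis using Ī + A·d² with d = x − 0.71429:
  web: d = -0.51429 in → contributes +0.75568 in⁴
  top flange (beyond web): d = 0.48571 in → contributes +0.64692 in⁴
  bottom flange (beyond web): d = 0.48571 in → contributes +0.64692 in⁴
Total I = 2.0495 in⁴.

I_y ≈ 2.05 in⁴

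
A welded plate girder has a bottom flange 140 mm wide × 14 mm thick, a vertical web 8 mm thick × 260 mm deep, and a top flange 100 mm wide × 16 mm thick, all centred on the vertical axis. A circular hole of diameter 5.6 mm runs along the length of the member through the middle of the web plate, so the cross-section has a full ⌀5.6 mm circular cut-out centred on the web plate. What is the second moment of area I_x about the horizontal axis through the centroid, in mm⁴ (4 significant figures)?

Break the section into simple shapes (no overlaps), measuring from the bottom-left corner of the bounding box.
Bottom plate: 140 × 14, A = 1 960 mm², y = 7 mm, Ī = 32013.3 mm⁴.
Web plate: 8 × 260, A = 2 080 mm², y = 144 mm, Ī = 11 717 333 mm⁴.
Top plate: 100 × 16, A = 1 600 mm², y = 282 mm, Ī = 34133.3 mm⁴.
Hole (subtracted): ⌀5.6, A = 24.6301 mm², y = 144 mm, Ī = 48.275 mm⁴.
Centroid: ȳ = ΣA·y / ΣA = 135.502 mm.
Transfer each piece to the horizontal axis through the centroid using Ī + A·d² with d = y − 135.502:
  bottom plate: d = -128.502 mm → contributes +32 396 978 mm⁴
  web plate: d = 8.4981 mm → contributes +11 867 546 mm⁴
  top plate: d = 146.498 mm → contributes +34 372 845 mm⁴
  hole: d = 8.4981 mm → contributes −1827.01 mm⁴
Total I = 78 635 542 mm⁴.

I_x ≈ 7.864 × 10⁷ mm⁴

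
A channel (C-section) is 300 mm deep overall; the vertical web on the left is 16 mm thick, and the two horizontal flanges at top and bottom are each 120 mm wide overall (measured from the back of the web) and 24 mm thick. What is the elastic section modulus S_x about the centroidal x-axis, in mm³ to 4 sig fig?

Break the section into simple shapes (no overlaps), measuring from the bottom-left corner of the bounding box.
Web: 16 × 300, A = 4 800 mm², y = 150 mm, Ī = 36 000 000 mm⁴.
Top flange (beyond web): 104 × 24, A = 2 496 mm², y = 288 mm, Ī = 119 808 mm⁴.
Bottom flange (beyond web): 104 × 24, A = 2 496 mm², y = 12 mm, Ī = 119 808 mm⁴.
By symmetry the centroid is at mid-height, ȳ = 150 mm.
Transfer each piece to the centroidal x-axis using Ī + A·d² with d = y − 150:
  web: d = 0 mm → contributes +36 000 000 mm⁴
  top flange (beyond web): d = 138 mm → contributes +47 653 632 mm⁴
  bottom flange (beyond web): d = -138 mm → contributes +47 653 632 mm⁴
Total I = 131 307 264 mm⁴.
Extreme fibre distance c = 150 mm; S = I/c = 875 382 mm³.

S_x ≈ 8.754 × 10⁵ mm³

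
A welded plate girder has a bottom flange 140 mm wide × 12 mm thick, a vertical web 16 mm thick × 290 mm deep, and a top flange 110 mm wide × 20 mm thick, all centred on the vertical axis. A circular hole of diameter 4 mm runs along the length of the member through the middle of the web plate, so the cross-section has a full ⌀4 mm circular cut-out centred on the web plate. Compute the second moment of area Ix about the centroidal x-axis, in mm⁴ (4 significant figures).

Decompose the section into non-overlapping parts with the origin at the bottom-left of its bounding rectangle.
Bottom plate: 140 × 12, A = 1 680 mm², y = 6 mm, Ī = 20 160 mm⁴.
Web plate: 16 × 290, A = 4 640 mm², y = 157 mm, Ī = 32 518 667 mm⁴.
Top plate: 110 × 20, A = 2 200 mm², y = 312 mm, Ī = 73333.3 mm⁴.
Hole (subtracted): ⌀4, A = 12.5664 mm², y = 157 mm, Ī = 12.5664 mm⁴.
Centroid: ȳ = ΣA·y / ΣA = 167.264 mm.
Transfer each piece to the centroidal x-axis using Ī + A·d² with d = y − 167.264:
  bottom plate: d = -161.264 mm → contributes +43 710 352 mm⁴
  web plate: d = -10.264 mm → contributes +33 007 486 mm⁴
  top plate: d = 144.736 mm → contributes +46 160 077 mm⁴
  hole: d = -10.264 mm → contributes −1336.42 mm⁴
Total I = 122 876 578 mm⁴.

Ix ≈ 1.229 × 10⁸ mm⁴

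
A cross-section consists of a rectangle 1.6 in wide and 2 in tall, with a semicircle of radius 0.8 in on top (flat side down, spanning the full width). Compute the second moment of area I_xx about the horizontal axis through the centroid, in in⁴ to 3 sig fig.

Break the section into simple shapes (no overlaps), measuring from the bottom-left corner of the bounding box.
Rectangular body: 1.6 × 2, A = 3.2 in², y = 1 in, Ī = 1.0667 in⁴.
Semicircular cap: semicircle r = 0.8, A = 1.0053 in², y = 2.3395 in, Ī = 0.044956 in⁴.
Centroid: ȳ = ΣA·y / ΣA = 1.3202 in.
Transfer each piece to the horizontal axis through the centroid using Ī + A·d² with d = y − 1.3202:
  rectangular body: d = -0.32022 in → contributes +1.3948 in⁴
  semicircular cap: d = 1.0193 in → contributes +1.0895 in⁴
Total I = 2.4843 in⁴.

I_xx ≈ 2.48 in⁴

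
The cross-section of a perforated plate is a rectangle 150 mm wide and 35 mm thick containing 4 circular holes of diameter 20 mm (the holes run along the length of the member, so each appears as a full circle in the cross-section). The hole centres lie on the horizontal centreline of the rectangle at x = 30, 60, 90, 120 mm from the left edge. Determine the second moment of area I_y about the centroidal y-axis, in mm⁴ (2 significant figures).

I_y ≈ 8.4 × 10⁶ mm⁴

Split into non-overlapping primitives; take the origin at the lower-left of the bounding box.
Plate: 150 × 35, A = 5 250 mm², x = 75 mm, Ī = 9 843 750 mm⁴.
Hole 1 (subtracted): ⌀20, A = 314.2 mm², x = 30 mm, Ī = 7 854 mm⁴.
Hole 2 (subtracted): ⌀20, A = 314.2 mm², x = 60 mm, Ī = 7 854 mm⁴.
Hole 3 (subtracted): ⌀20, A = 314.2 mm², x = 90 mm, Ī = 7 854 mm⁴.
Hole 4 (subtracted): ⌀20, A = 314.2 mm², x = 120 mm, Ī = 7 854 mm⁴.
By symmetry the centroid is at mid-width, x̄ = 75 mm.
Transfer each piece to the centroidal y-axis using Ī + A·d² with d = x − 75:
  plate: d = 0 mm → contributes +9 843 750 mm⁴
  hole 1: d = -45 mm → contributes −644 026 mm⁴
  hole 2: d = -15 mm → contributes −78 540 mm⁴
  hole 3: d = 15 mm → contributes −78 540 mm⁴
  hole 4: d = 45 mm → contributes −644 026 mm⁴
Total I = 8 398 617 mm⁴.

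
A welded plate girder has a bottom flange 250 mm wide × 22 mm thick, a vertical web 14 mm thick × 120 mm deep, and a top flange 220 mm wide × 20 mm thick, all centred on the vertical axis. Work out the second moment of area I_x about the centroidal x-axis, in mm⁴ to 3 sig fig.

Decompose the section into non-overlapping parts with the origin at the bottom-left of its bounding rectangle.
Bottom plate: 250 × 22, A = 5 500 mm², y = 11 mm, Ī = 221 833 mm⁴.
Web plate: 14 × 120, A = 1 680 mm², y = 82 mm, Ī = 2 016 000 mm⁴.
Top plate: 220 × 20, A = 4 400 mm², y = 152 mm, Ī = 146 667 mm⁴.
Centroid: ȳ = ΣA·y / ΣA = 74.876 mm.
Transfer each piece to the centroidal x-axis using Ī + A·d² with d = y − 74.876:
  bottom plate: d = -63.876 mm → contributes +22 662 374 mm⁴
  web plate: d = 7.1244 mm → contributes +2 101 271 mm⁴
  top plate: d = 77.124 mm → contributes +26 318 596 mm⁴
Total I = 51 082 241 mm⁴.

I_x ≈ 5.11 × 10⁷ mm⁴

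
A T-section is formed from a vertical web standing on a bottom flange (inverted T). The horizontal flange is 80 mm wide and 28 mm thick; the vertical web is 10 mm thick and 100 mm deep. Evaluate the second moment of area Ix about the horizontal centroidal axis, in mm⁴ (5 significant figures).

Split into non-overlapping primitives; take the origin at the lower-left of the bounding box.
Flange: 80 × 28, A = 2 240 mm², y = 14 mm, Ī = 146346.7 mm⁴.
Web: 10 × 100, A = 1 000 mm², y = 78 mm, Ī = 833333.3 mm⁴.
Centroid: ȳ = ΣA·y / ΣA = 33.75309 mm.
Transfer each piece to the horizontal centroidal axis using Ī + A·d² with d = y − 33.75309:
  flange: d = -19.75309 mm → contributes +1 020 360 mm⁴
  web: d = 44.24691 mm → contributes +2 791 123 mm⁴
Total I = 3 811 482 mm⁴.

Ix ≈ 3.8115 × 10⁶ mm⁴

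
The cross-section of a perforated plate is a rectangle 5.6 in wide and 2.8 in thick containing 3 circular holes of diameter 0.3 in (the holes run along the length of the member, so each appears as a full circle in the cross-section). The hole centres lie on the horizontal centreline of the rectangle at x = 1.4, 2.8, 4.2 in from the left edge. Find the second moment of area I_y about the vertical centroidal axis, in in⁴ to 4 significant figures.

Break the section into simple shapes (no overlaps), measuring from the bottom-left corner of the bounding box.
Plate: 5.6 × 2.8, A = 15.68 in², x = 2.8 in, Ī = 40.9771 in⁴.
Hole 1 (subtracted): ⌀0.3, A = 0.0706858 in², x = 1.4 in, Ī = 0.000397608 in⁴.
Hole 2 (subtracted): ⌀0.3, A = 0.0706858 in², x = 2.8 in, Ī = 0.000397608 in⁴.
Hole 3 (subtracted): ⌀0.3, A = 0.0706858 in², x = 4.2 in, Ī = 0.000397608 in⁴.
By symmetry the centroid is at mid-width, x̄ = 2.8 in.
Transfer each piece to the vertical centroidal axis using Ī + A·d² with d = x − 2.8:
  plate: d = 0 in → contributes +40.9771 in⁴
  hole 1: d = -1.4 in → contributes −0.138942 in⁴
  hole 2: d = 0 in → contributes −0.000397608 in⁴
  hole 3: d = 1.4 in → contributes −0.138942 in⁴
Total I = 40.6988 in⁴.

I_y ≈ 40.70 in⁴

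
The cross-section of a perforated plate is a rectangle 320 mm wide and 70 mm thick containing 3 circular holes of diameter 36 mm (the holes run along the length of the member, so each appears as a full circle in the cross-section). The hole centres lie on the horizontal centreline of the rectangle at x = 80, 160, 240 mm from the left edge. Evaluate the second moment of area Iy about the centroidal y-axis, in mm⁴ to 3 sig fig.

Iy ≈ 1.78 × 10⁸ mm⁴

Treat the section as a set of non-overlapping primitives; coordinates are from the bounding-box lower-left.
Plate: 320 × 70, A = 22 400 mm², x = 160 mm, Ī = 191 146 667 mm⁴.
Hole 1 (subtracted): ⌀36, A = 1017.9 mm², x = 80 mm, Ī = 82 448 mm⁴.
Hole 2 (subtracted): ⌀36, A = 1017.9 mm², x = 160 mm, Ī = 82 448 mm⁴.
Hole 3 (subtracted): ⌀36, A = 1017.9 mm², x = 240 mm, Ī = 82 448 mm⁴.
By symmetry the centroid is at mid-width, x̄ = 160 mm.
Transfer each piece to the centroidal y-axis using Ī + A·d² with d = x − 160:
  plate: d = 0 mm → contributes +191 146 667 mm⁴
  hole 1: d = -80 mm → contributes −6 596 854 mm⁴
  hole 2: d = 0 mm → contributes −82 448 mm⁴
  hole 3: d = 80 mm → contributes −6 596 854 mm⁴
Total I = 177 870 510 mm⁴.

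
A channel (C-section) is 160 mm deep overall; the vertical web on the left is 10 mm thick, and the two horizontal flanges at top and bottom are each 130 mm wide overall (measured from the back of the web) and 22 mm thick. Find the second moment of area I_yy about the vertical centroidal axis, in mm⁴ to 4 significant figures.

I_yy ≈ 1.154 × 10⁷ mm⁴

Split into non-overlapping primitives; take the origin at the lower-left of the bounding box.
Web: 10 × 160, A = 1 600 mm², x = 5 mm, Ī = 13333.3 mm⁴.
Top flange (beyond web): 120 × 22, A = 2 640 mm², x = 70 mm, Ī = 3 168 000 mm⁴.
Bottom flange (beyond web): 120 × 22, A = 2 640 mm², x = 70 mm, Ī = 3 168 000 mm⁴.
Centroid: x̄ = ΣA·x / ΣA = 54.8837 mm.
Transfer each piece to the vertical centroidal axis using Ī + A·d² with d = x − 54.8837:
  web: d = -49.8837 mm → contributes +3 994 750 mm⁴
  top flange (beyond web): d = 15.1163 mm → contributes +3 771 245 mm⁴
  bottom flange (beyond web): d = 15.1163 mm → contributes +3 771 245 mm⁴
Total I = 11 537 240 mm⁴.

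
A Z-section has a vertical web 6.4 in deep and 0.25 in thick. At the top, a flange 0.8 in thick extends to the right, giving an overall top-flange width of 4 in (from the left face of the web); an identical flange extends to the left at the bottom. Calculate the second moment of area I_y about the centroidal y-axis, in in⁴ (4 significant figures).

I_y ≈ 31.04 in⁴

Decompose the section into non-overlapping parts with the origin at the bottom-left of its bounding rectangle.
Web: 0.25 × 6.4, A = 1.6 in², x = 3.875 in, Ī = 0.00833333 in⁴.
Top flange (beyond web): 3.75 × 0.8, A = 3 in², x = 5.875 in, Ī = 3.51563 in⁴.
Bottom flange (beyond web): 3.75 × 0.8, A = 3 in², x = 1.875 in, Ī = 3.51563 in⁴.
Centroid: x̄ = ΣA·x / ΣA = 3.875 in.
Transfer each piece to the centroidal y-axis using Ī + A·d² with d = x − 3.875:
  web: d = 0 in → contributes +0.00833333 in⁴
  top flange (beyond web): d = 2 in → contributes +15.5156 in⁴
  bottom flange (beyond web): d = -2 in → contributes +15.5156 in⁴
Total I = 31.0396 in⁴.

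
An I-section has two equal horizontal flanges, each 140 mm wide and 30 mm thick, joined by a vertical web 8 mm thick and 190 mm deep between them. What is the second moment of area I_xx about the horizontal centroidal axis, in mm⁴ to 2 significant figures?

Break the section into simple shapes (no overlaps), measuring from the bottom-left corner of the bounding box.
Bottom flange: 140 × 30, A = 4 200 mm², y = 15 mm, Ī = 315 000 mm⁴.
Web: 8 × 190, A = 1 520 mm², y = 125 mm, Ī = 4 572 667 mm⁴.
Top flange: 140 × 30, A = 4 200 mm², y = 235 mm, Ī = 315 000 mm⁴.
By symmetry the centroid is at mid-height, ȳ = 125 mm.
Transfer each piece to the horizontal centroidal axis using Ī + A·d² with d = y − 125:
  bottom flange: d = -110 mm → contributes +51 135 000 mm⁴
  web: d = 0 mm → contributes +4 572 667 mm⁴
  top flange: d = 110 mm → contributes +51 135 000 mm⁴
Total I = 106 842 667 mm⁴.

I_xx ≈ 1.1 × 10⁸ mm⁴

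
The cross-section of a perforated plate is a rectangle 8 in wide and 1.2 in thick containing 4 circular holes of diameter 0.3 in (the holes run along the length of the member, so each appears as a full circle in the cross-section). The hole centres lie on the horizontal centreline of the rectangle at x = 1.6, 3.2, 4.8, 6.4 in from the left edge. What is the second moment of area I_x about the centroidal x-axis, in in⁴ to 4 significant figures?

I_x ≈ 1.150 in⁴

Treat the section as a set of non-overlapping primitives; coordinates are from the bounding-box lower-left.
Plate: 8 × 1.2, A = 9.6 in², y = 0.6 in, Ī = 1.152 in⁴.
Hole 1 (subtracted): ⌀0.3, A = 0.0706858 in², y = 0.6 in, Ī = 0.000397608 in⁴.
Hole 2 (subtracted): ⌀0.3, A = 0.0706858 in², y = 0.6 in, Ī = 0.000397608 in⁴.
Hole 3 (subtracted): ⌀0.3, A = 0.0706858 in², y = 0.6 in, Ī = 0.000397608 in⁴.
Hole 4 (subtracted): ⌀0.3, A = 0.0706858 in², y = 0.6 in, Ī = 0.000397608 in⁴.
By symmetry the centroid is at mid-height, ȳ = 0.6 in.
All pieces are centred on the centroidal x-axis, so I = ΣĪ (holes subtracted) = 1.15041 in⁴.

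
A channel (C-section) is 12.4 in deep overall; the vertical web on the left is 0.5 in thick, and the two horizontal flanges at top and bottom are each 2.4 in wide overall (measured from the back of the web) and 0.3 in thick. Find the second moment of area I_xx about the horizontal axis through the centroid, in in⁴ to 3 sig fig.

I_xx ≈ 121 in⁴

Break the section into simple shapes (no overlaps), measuring from the bottom-left corner of the bounding box.
Web: 0.5 × 12.4, A = 6.2 in², y = 6.2 in, Ī = 79.443 in⁴.
Top flange (beyond web): 1.9 × 0.3, A = 0.57 in², y = 12.25 in, Ī = 0.004275 in⁴.
Bottom flange (beyond web): 1.9 × 0.3, A = 0.57 in², y = 0.15 in, Ī = 0.004275 in⁴.
By symmetry the centroid is at mid-height, ȳ = 6.2 in.
Transfer each piece to the horizontal axis through the centroid using Ī + A·d² with d = y − 6.2:
  web: d = 0 in → contributes +79.443 in⁴
  top flange (beyond web): d = 6.05 in → contributes +20.868 in⁴
  bottom flange (beyond web): d = -6.05 in → contributes +20.868 in⁴
Total I = 121.18 in⁴.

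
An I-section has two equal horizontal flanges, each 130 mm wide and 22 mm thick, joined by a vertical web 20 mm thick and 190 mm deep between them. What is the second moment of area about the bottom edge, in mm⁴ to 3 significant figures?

I_base ≈ 2.06 × 10⁸ mm⁴

Treat the section as a set of non-overlapping primitives; coordinates are from the bounding-box lower-left.
Bottom flange: 130 × 22, A = 2 860 mm², y = 11 mm, Ī = 115 353 mm⁴.
Web: 20 × 190, A = 3 800 mm², y = 117 mm, Ī = 11 431 667 mm⁴.
Top flange: 130 × 22, A = 2 860 mm², y = 223 mm, Ī = 115 353 mm⁴.
Transfer each piece to a horizontal axis along the bottom face using Ī + A·d² with d = y − 0:
  bottom flange: d = 11 mm → contributes +461 413 mm⁴
  web: d = 117 mm → contributes +63 449 867 mm⁴
  top flange: d = 223 mm → contributes +142 340 293 mm⁴
Total I = 206 251 573 mm⁴.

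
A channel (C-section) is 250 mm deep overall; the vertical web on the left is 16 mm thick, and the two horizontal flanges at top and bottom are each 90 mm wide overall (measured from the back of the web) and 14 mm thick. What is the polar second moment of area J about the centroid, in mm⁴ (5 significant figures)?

J ≈ 5.3513 × 10⁷ mm⁴

Treat the section as a set of non-overlapping primitives; coordinates are from the bounding-box lower-left.
Web: 16 × 250, A = 4 000 mm², y = 125 mm, Ī = 20 833 333 mm⁴.
Top flange (beyond web): 74 × 14, A = 1 036 mm², y = 243 mm, Ī = 16921.33 mm⁴.
Bottom flange (beyond web): 74 × 14, A = 1 036 mm², y = 7 mm, Ī = 16921.33 mm⁴.
By symmetry the centroid is at mid-height, ȳ = 125 mm.
Transfer each piece to the centroidal x-axis using Ī + A·d² with d = y − 125:
  web: d = 0 mm → contributes +20 833 333 mm⁴
  top flange (beyond web): d = 118 mm → contributes +14 442 185 mm⁴
  bottom flange (beyond web): d = -118 mm → contributes +14 442 185 mm⁴
Total I = 49 717 704 mm⁴.
For the y-axis: x̄ = 23.35573 mm.
Repeating about the centroidal y-axis gives I_y = 3 794 888 mm⁴.
Polar second moment: J = I_x + I_y = 53 512 592 mm⁴.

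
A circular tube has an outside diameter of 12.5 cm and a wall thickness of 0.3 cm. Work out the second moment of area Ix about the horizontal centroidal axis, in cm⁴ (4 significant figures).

Ix ≈ 214.1 cm⁴

Treat the section as a set of non-overlapping primitives; coordinates are from the bounding-box lower-left.
Outer circle: ⌀12.5, A = 122.718 cm², y = 6.25 cm, Ī = 1198.42 cm⁴.
Bore (subtracted): ⌀11.9, A = 111.22 cm², y = 6.25 cm, Ī = 984.369 cm⁴.
By symmetry the centroid is at mid-height, ȳ = 6.25 cm.
All pieces are centred on the horizontal centroidal axis, so I = ΣĪ (holes subtracted) = 214.054 cm⁴.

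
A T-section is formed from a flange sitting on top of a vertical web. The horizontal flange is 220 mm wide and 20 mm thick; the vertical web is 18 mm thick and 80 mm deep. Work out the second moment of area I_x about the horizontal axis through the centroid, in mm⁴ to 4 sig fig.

I_x ≈ 3.627 × 10⁶ mm⁴

Split into non-overlapping primitives; take the origin at the lower-left of the bounding box.
Flange: 220 × 20, A = 4 400 mm², y = 90 mm, Ī = 146 667 mm⁴.
Web: 18 × 80, A = 1 440 mm², y = 40 mm, Ī = 768 000 mm⁴.
Centroid: ȳ = ΣA·y / ΣA = 77.6712 mm.
Transfer each piece to the horizontal axis through the centroid using Ī + A·d² with d = y − 77.6712:
  flange: d = 12.3288 mm → contributes +815 460 mm⁴
  web: d = -37.6712 mm → contributes +2 811 535 mm⁴
Total I = 3 626 995 mm⁴.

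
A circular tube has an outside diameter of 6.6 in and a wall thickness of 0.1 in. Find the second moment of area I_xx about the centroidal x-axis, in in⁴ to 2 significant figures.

I_xx ≈ 11 in⁴

Split into non-overlapping primitives; take the origin at the lower-left of the bounding box.
Outer circle: ⌀6.6, A = 34.21 in², y = 3.3 in, Ī = 93.14 in⁴.
Bore (subtracted): ⌀6.4, A = 32.17 in², y = 3.3 in, Ī = 82.35 in⁴.
By symmetry the centroid is at mid-height, ȳ = 3.3 in.
All pieces are centred on the centroidal x-axis, so I = ΣĪ (holes subtracted) = 10.79 in⁴.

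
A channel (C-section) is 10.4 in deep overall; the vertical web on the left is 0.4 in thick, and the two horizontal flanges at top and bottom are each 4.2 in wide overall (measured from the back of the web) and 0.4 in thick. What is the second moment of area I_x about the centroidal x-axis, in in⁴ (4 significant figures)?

I_x ≈ 113.5 in⁴

Treat the section as a set of non-overlapping primitives; coordinates are from the bounding-box lower-left.
Web: 0.4 × 10.4, A = 4.16 in², y = 5.2 in, Ī = 37.4955 in⁴.
Top flange (beyond web): 3.8 × 0.4, A = 1.52 in², y = 10.2 in, Ī = 0.0202667 in⁴.
Bottom flange (beyond web): 3.8 × 0.4, A = 1.52 in², y = 0.2 in, Ī = 0.0202667 in⁴.
By symmetry the centroid is at mid-height, ȳ = 5.2 in.
Transfer each piece to the centroidal x-axis using Ī + A·d² with d = y − 5.2:
  web: d = 0 in → contributes +37.4955 in⁴
  top flange (beyond web): d = 5 in → contributes +38.0203 in⁴
  bottom flange (beyond web): d = -5 in → contributes +38.0203 in⁴
Total I = 113.536 in⁴.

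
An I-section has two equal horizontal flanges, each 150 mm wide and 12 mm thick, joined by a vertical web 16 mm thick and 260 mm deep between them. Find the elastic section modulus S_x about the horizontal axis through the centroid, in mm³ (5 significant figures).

Treat the section as a set of non-overlapping primitives; coordinates are from the bounding-box lower-left.
Bottom flange: 150 × 12, A = 1 800 mm², y = 6 mm, Ī = 21 600 mm⁴.
Web: 16 × 260, A = 4 160 mm², y = 142 mm, Ī = 23 434 667 mm⁴.
Top flange: 150 × 12, A = 1 800 mm², y = 278 mm, Ī = 21 600 mm⁴.
By symmetry the centroid is at mid-height, ȳ = 142 mm.
Transfer each piece to the horizontal axis through the centroid using Ī + A·d² with d = y − 142:
  bottom flange: d = -136 mm → contributes +33 314 400 mm⁴
  web: d = 0 mm → contributes +23 434 667 mm⁴
  top flange: d = 136 mm → contributes +33 314 400 mm⁴
Total I = 90 063 467 mm⁴.
Extreme fibre distance c = 142 mm; S = I/c = 634249.8 mm³.

S_x ≈ 6.3425 × 10⁵ mm³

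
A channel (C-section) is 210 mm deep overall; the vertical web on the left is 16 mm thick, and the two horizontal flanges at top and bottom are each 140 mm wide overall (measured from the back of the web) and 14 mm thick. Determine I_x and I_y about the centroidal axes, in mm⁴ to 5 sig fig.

I_x ≈ 4.5750 × 10⁷ mm⁴, I_y ≈ 1.2887 × 10⁷ mm⁴

Treat the section as a set of non-overlapping primitives; coordinates are from the bounding-box lower-left.
Web: 16 × 210, A = 3 360 mm², y = 105 mm, Ī = 12 348 000 mm⁴.
Top flange (beyond web): 124 × 14, A = 1 736 mm², y = 203 mm, Ī = 28354.67 mm⁴.
Bottom flange (beyond web): 124 × 14, A = 1 736 mm², y = 7 mm, Ī = 28354.67 mm⁴.
By symmetry the centroid is at mid-height, ȳ = 105 mm.
Transfer each piece to the centroidal x-axis using Ī + A·d² with d = y − 105:
  web: d = 0 mm → contributes +12 348 000 mm⁴
  top flange (beyond web): d = 98 mm → contributes +16 700 899 mm⁴
  bottom flange (beyond web): d = -98 mm → contributes +16 700 899 mm⁴
Total I = 45 749 797 mm⁴.
For the y-axis: x̄ = 43.57377 mm.
Repeating about the centroidal y-axis gives I_y = 12 887 420 mm⁴.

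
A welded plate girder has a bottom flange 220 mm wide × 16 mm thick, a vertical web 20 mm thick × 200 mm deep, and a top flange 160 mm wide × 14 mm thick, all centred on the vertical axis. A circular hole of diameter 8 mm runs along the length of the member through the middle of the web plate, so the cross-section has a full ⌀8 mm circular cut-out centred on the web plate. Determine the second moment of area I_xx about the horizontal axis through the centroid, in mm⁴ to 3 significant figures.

I_xx ≈ 7.81 × 10⁷ mm⁴

Break the section into simple shapes (no overlaps), measuring from the bottom-left corner of the bounding box.
Bottom plate: 220 × 16, A = 3 520 mm², y = 8 mm, Ī = 75 093 mm⁴.
Web plate: 20 × 200, A = 4 000 mm², y = 116 mm, Ī = 13 333 333 mm⁴.
Top plate: 160 × 14, A = 2 240 mm², y = 223 mm, Ī = 36 587 mm⁴.
Hole (subtracted): ⌀8, A = 50.265 mm², y = 116 mm, Ī = 201.06 mm⁴.
Centroid: ȳ = ΣA·y / ΣA = 101.53 mm.
Transfer each piece to the horizontal axis through the centroid using Ī + A·d² with d = y − 101.53:
  bottom plate: d = -93.532 mm → contributes +30 868 910 mm⁴
  web plate: d = 14.468 mm → contributes +14 170 620 mm⁴
  top plate: d = 121.47 mm → contributes +33 086 586 mm⁴
  hole: d = 14.468 mm → contributes −10 723 mm⁴
Total I = 78 115 394 mm⁴.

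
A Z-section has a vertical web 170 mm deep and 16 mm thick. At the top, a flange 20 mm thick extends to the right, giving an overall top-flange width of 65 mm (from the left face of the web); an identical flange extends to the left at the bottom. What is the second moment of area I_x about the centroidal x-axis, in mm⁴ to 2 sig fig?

Break the section into simple shapes (no overlaps), measuring from the bottom-left corner of the bounding box.
Web: 16 × 170, A = 2 720 mm², y = 85 mm, Ī = 6 550 667 mm⁴.
Top flange (beyond web): 49 × 20, A = 980 mm², y = 160 mm, Ī = 32 667 mm⁴.
Bottom flange (beyond web): 49 × 20, A = 980 mm², y = 10 mm, Ī = 32 667 mm⁴.
Centroid: ȳ = ΣA·y / ΣA = 85 mm.
Transfer each piece to the centroidal x-axis using Ī + A·d² with d = y − 85:
  web: d = 0 mm → contributes +6 550 667 mm⁴
  top flange (beyond web): d = 75 mm → contributes +5 545 167 mm⁴
  bottom flange (beyond web): d = -75 mm → contributes +5 545 167 mm⁴
Total I = 17 641 000 mm⁴.

I_x ≈ 1.8 × 10⁷ mm⁴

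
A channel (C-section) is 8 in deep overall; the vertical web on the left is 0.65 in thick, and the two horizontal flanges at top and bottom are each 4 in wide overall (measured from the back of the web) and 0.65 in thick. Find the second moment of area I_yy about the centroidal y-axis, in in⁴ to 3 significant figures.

Decompose the section into non-overlapping parts with the origin at the bottom-left of its bounding rectangle.
Web: 0.65 × 8, A = 5.2 in², x = 0.325 in, Ī = 0.18308 in⁴.
Top flange (beyond web): 3.35 × 0.65, A = 2.1775 in², x = 2.325 in, Ī = 2.0364 in⁴.
Bottom flange (beyond web): 3.35 × 0.65, A = 2.1775 in², x = 2.325 in, Ī = 2.0364 in⁴.
Centroid: x̄ = ΣA·x / ΣA = 1.2366 in.
Transfer each piece to the centroidal y-axis using Ī + A·d² with d = x − 1.2366:
  web: d = -0.91156 in → contributes +4.504 in⁴
  top flange (beyond web): d = 1.0884 in → contributes +4.6161 in⁴
  bottom flange (beyond web): d = 1.0884 in → contributes +4.6161 in⁴
Total I = 13.736 in⁴.

I_yy ≈ 13.7 in⁴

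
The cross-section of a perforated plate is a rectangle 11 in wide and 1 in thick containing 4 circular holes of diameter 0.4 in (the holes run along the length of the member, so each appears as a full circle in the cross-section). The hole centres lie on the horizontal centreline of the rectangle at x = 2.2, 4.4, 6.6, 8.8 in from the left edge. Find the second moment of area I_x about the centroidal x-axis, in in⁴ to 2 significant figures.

I_x ≈ 0.91 in⁴

Decompose the section into non-overlapping parts with the origin at the bottom-left of its bounding rectangle.
Plate: 11 × 1, A = 11 in², y = 0.5 in, Ī = 0.9167 in⁴.
Hole 1 (subtracted): ⌀0.4, A = 0.1257 in², y = 0.5 in, Ī = 0.001257 in⁴.
Hole 2 (subtracted): ⌀0.4, A = 0.1257 in², y = 0.5 in, Ī = 0.001257 in⁴.
Hole 3 (subtracted): ⌀0.4, A = 0.1257 in², y = 0.5 in, Ī = 0.001257 in⁴.
Hole 4 (subtracted): ⌀0.4, A = 0.1257 in², y = 0.5 in, Ī = 0.001257 in⁴.
By symmetry the centroid is at mid-height, ȳ = 0.5 in.
All pieces are centred on the centroidal x-axis, so I = ΣĪ (holes subtracted) = 0.9116 in⁴.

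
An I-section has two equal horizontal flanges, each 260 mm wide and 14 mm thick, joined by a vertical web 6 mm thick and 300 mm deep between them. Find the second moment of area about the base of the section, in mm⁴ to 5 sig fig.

I_base ≈ 4.3728 × 10⁸ mm⁴

Treat the section as a set of non-overlapping primitives; coordinates are from the bounding-box lower-left.
Bottom flange: 260 × 14, A = 3 640 mm², y = 7 mm, Ī = 59453.33 mm⁴.
Web: 6 × 300, A = 1 800 mm², y = 164 mm, Ī = 13 500 000 mm⁴.
Top flange: 260 × 14, A = 3 640 mm², y = 321 mm, Ī = 59453.33 mm⁴.
Transfer each piece to a horizontal axis along the bottom face using Ī + A·d² with d = y − 0:
  bottom flange: d = 7 mm → contributes +237813.3 mm⁴
  web: d = 164 mm → contributes +61 912 800 mm⁴
  top flange: d = 321 mm → contributes +375 128 693 mm⁴
Total I = 437 279 307 mm⁴.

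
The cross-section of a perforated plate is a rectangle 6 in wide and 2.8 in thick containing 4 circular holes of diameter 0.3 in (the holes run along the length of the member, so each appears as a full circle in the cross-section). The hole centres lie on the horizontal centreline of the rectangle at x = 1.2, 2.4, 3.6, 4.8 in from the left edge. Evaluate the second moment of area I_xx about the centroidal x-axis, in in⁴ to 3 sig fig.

I_xx ≈ 11.0 in⁴

Split into non-overlapping primitives; take the origin at the lower-left of the bounding box.
Plate: 6 × 2.8, A = 16.8 in², y = 1.4 in, Ī = 10.976 in⁴.
Hole 1 (subtracted): ⌀0.3, A = 0.070686 in², y = 1.4 in, Ī = 0.00039761 in⁴.
Hole 2 (subtracted): ⌀0.3, A = 0.070686 in², y = 1.4 in, Ī = 0.00039761 in⁴.
Hole 3 (subtracted): ⌀0.3, A = 0.070686 in², y = 1.4 in, Ī = 0.00039761 in⁴.
Hole 4 (subtracted): ⌀0.3, A = 0.070686 in², y = 1.4 in, Ī = 0.00039761 in⁴.
By symmetry the centroid is at mid-height, ȳ = 1.4 in.
All pieces are centred on the centroidal x-axis, so I = ΣĪ (holes subtracted) = 10.974 in⁴.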